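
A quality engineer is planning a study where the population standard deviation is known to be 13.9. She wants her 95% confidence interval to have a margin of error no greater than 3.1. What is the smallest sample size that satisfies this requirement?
n ≥ 78

For margin E ≤ 3.1:
n ≥ (z* · σ / E)²
n ≥ (1.960 · 13.9 / 3.1)²
n ≥ 77.24

Minimum n = 78 (rounding up)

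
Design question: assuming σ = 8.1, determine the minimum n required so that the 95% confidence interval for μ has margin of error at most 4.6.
n ≥ 12

For margin E ≤ 4.6:
n ≥ (z* · σ / E)²
n ≥ (1.960 · 8.1 / 4.6)²
n ≥ 11.91

Minimum n = 12 (rounding up)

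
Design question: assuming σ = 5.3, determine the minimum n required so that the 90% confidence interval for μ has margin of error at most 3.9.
n ≥ 5

For margin E ≤ 3.9:
n ≥ (z* · σ / E)²
n ≥ (1.645 · 5.3 / 3.9)²
n ≥ 5.00

Minimum n = 5 (rounding up)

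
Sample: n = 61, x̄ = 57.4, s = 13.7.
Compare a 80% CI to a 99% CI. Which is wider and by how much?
99% CI is wider by 4.78

df = 60
80% CI: t* = 1.296, (55.13, 59.67), width = 2 · t* · s/√n = 4.55
99% CI: t* = 2.660, (52.73, 62.07), width = 2 · t* · s/√n = 9.33

The 99% CI is wider by 9.33 - 4.55 = 4.78.
Higher confidence requires a wider interval.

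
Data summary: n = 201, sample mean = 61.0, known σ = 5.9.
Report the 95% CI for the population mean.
(60.18, 61.82)

z-interval (σ known):
z* = 1.960 for 95% confidence

Margin of error = z* · σ/√n = 1.960 · 5.9/√201 = 0.82

CI: (61.0 - 0.82, 61.0 + 0.82) = (60.18, 61.82)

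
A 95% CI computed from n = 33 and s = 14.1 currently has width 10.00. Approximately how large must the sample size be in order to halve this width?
n ≈ 132

CI width ∝ 1/√n
To reduce width by factor 2, need √n to grow by 2 → need 2² = 4 times as many samples.

Current: n = 33, width = 10.00
New: n = 132, width ≈ 4.85

Width reduced by factor of 10.00/4.85 = 2.06.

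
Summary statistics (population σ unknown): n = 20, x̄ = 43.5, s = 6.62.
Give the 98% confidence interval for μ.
(39.74, 47.26)

t-interval (σ unknown):
df = n - 1 = 19
t* = 2.539 for 98% confidence

Margin of error = t* · s/√n = 2.539 · 6.62/√20 = 3.76

CI: (39.74, 47.26)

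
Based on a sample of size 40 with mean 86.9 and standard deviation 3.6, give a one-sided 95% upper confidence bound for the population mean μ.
μ ≤ 87.86

Upper bound (one-sided):
t* = 1.685 (one-sided for 95%)
Upper bound = x̄ + t* · s/√n = 86.9 + 1.685 · 3.6/√40 = 87.86

We are 95% confident that μ ≤ 87.86.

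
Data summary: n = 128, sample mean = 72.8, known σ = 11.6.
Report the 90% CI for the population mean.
(71.11, 74.49)

z-interval (σ known):
z* = 1.645 for 90% confidence

Margin of error = z* · σ/√n = 1.645 · 11.6/√128 = 1.69

CI: (72.8 - 1.69, 72.8 + 1.69) = (71.11, 74.49)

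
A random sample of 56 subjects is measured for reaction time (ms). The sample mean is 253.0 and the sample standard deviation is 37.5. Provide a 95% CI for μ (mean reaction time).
(242.96, 263.04)

t-interval (σ unknown):
df = n - 1 = 55
t* = 2.004 for 95% confidence

Margin of error = t* · s/√n = 2.004 · 37.5/√56 = 10.04

CI: (242.96, 263.04)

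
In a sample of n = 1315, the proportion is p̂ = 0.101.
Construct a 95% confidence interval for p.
(0.085, 0.117)

Proportion CI:
SE = √(p̂(1-p̂)/n) = √(0.101 · 0.899 / 1315) = 0.00831

z* = 1.960
Margin = z* · SE = 1.960 · 0.00831 = 0.0163

CI: 0.101 ± 0.0163 = (0.085, 0.117)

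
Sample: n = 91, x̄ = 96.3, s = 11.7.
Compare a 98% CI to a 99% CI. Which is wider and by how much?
99% CI is wider by 0.65

df = 90
98% CI: t* = 2.368, (93.40, 99.20), width = 2 · t* · s/√n = 5.81
99% CI: t* = 2.632, (93.07, 99.53), width = 2 · t* · s/√n = 6.46

The 99% CI is wider by 6.46 - 5.81 = 0.65.
Higher confidence requires a wider interval.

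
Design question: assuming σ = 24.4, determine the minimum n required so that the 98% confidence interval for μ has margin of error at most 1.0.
n ≥ 3222

For margin E ≤ 1.0:
n ≥ (z* · σ / E)²
n ≥ (2.326 · 24.4 / 1.0)²
n ≥ 3221.06

Minimum n = 3222 (rounding up)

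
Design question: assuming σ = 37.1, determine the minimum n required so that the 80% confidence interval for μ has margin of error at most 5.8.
n ≥ 68

For margin E ≤ 5.8:
n ≥ (z* · σ / E)²
n ≥ (1.282 · 37.1 / 5.8)²
n ≥ 67.25

Minimum n = 68 (rounding up)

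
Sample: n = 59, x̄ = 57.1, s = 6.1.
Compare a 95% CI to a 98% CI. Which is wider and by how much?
98% CI is wider by 0.62

df = 58
95% CI: t* = 2.002, (55.51, 58.69), width = 2 · t* · s/√n = 3.18
98% CI: t* = 2.392, (55.20, 59.00), width = 2 · t* · s/√n = 3.80

The 98% CI is wider by 3.80 - 3.18 = 0.62.
Higher confidence requires a wider interval.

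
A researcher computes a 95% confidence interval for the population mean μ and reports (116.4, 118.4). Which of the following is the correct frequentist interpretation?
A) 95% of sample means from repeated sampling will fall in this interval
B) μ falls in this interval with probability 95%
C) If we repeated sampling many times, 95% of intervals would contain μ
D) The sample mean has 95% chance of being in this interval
C

A) Wrong — coverage applies to intervals containing μ, not to future x̄ values.
B) Wrong — μ is fixed; the randomness lives in the interval, not in μ.
C) Correct — this is the frequentist long-run coverage interpretation.
D) Wrong — x̄ is observed and sits in the interval by construction.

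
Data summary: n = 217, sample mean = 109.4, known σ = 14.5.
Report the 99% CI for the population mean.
(106.86, 111.94)

z-interval (σ known):
z* = 2.576 for 99% confidence

Margin of error = z* · σ/√n = 2.576 · 14.5/√217 = 2.54

CI: (109.4 - 2.54, 109.4 + 2.54) = (106.86, 111.94)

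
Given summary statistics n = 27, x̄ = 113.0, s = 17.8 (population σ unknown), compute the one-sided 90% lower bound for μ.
μ ≥ 108.50

Lower bound (one-sided):
t* = 1.315 (one-sided for 90%)
Lower bound = x̄ - t* · s/√n = 113.0 - 1.315 · 17.8/√27 = 108.50

We are 90% confident that μ ≥ 108.50.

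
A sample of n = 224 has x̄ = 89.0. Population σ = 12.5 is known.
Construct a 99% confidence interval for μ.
(86.85, 91.15)

z-interval (σ known):
z* = 2.576 for 99% confidence

Margin of error = z* · σ/√n = 2.576 · 12.5/√224 = 2.15

CI: (89.0 - 2.15, 89.0 + 2.15) = (86.85, 91.15)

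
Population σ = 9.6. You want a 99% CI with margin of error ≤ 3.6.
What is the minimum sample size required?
n ≥ 48

For margin E ≤ 3.6:
n ≥ (z* · σ / E)²
n ≥ (2.576 · 9.6 / 3.6)²
n ≥ 47.19

Minimum n = 48 (rounding up)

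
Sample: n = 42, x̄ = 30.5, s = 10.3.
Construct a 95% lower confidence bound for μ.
μ ≥ 27.83

Lower bound (one-sided):
t* = 1.683 (one-sided for 95%)
Lower bound = x̄ - t* · s/√n = 30.5 - 1.683 · 10.3/√42 = 27.83

We are 95% confident that μ ≥ 27.83.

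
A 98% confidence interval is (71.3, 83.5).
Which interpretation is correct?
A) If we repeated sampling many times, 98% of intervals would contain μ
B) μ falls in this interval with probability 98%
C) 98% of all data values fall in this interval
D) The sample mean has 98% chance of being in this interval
A

A) Correct — this is the frequentist long-run coverage interpretation.
B) Wrong — μ is fixed; the randomness lives in the interval, not in μ.
C) Wrong — a CI is about the parameter μ, not individual data values.
D) Wrong — x̄ is observed and sits in the interval by construction.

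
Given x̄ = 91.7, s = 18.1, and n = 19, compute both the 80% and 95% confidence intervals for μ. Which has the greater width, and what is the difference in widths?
95% CI is wider by 6.40

df = 18
80% CI: t* = 1.330, (86.18, 97.22), width = 2 · t* · s/√n = 11.05
95% CI: t* = 2.101, (82.98, 100.42), width = 2 · t* · s/√n = 17.45

The 95% CI is wider by 17.45 - 11.05 = 6.40.
Higher confidence requires a wider interval.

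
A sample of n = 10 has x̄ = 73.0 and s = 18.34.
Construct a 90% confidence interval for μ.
(62.37, 83.63)

t-interval (σ unknown):
df = n - 1 = 9
t* = 1.833 for 90% confidence

Margin of error = t* · s/√n = 1.833 · 18.34/√10 = 10.63

CI: (62.37, 83.63)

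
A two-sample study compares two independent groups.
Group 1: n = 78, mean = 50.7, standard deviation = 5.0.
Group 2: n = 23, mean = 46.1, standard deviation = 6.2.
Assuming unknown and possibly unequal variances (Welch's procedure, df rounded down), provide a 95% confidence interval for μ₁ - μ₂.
(1.72, 7.48)

Difference: x̄₁ - x̄₂ = 4.60
SE = √(s₁²/n₁ + s₂²/n₂) = √(5.0²/78 + 6.2²/23) = 1.4113
df = 30.92 → 30 (Welch–Satterthwaite, rounded down)
t* = 2.042

CI: 4.60 ± 2.042 · 1.4113 = 4.60 ± 2.88 = (1.72, 7.48)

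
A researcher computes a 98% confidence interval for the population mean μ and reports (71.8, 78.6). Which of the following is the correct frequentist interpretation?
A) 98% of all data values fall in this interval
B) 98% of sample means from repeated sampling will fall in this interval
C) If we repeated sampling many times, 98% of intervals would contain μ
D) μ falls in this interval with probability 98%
C

A) Wrong — a CI is about the parameter μ, not individual data values.
B) Wrong — coverage applies to intervals containing μ, not to future x̄ values.
C) Correct — this is the frequentist long-run coverage interpretation.
D) Wrong — μ is fixed; the randomness lives in the interval, not in μ.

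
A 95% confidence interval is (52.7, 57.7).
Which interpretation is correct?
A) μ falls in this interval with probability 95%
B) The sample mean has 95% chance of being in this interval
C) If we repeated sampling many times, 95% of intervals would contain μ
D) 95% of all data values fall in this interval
C

A) Wrong — μ is fixed; the randomness lives in the interval, not in μ.
B) Wrong — x̄ is observed and sits in the interval by construction.
C) Correct — this is the frequentist long-run coverage interpretation.
D) Wrong — a CI is about the parameter μ, not individual data values.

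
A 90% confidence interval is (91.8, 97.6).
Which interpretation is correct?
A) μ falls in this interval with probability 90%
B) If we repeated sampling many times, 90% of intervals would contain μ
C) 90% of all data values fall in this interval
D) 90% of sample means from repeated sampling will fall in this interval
B

A) Wrong — μ is fixed; the randomness lives in the interval, not in μ.
B) Correct — this is the frequentist long-run coverage interpretation.
C) Wrong — a CI is about the parameter μ, not individual data values.
D) Wrong — coverage applies to intervals containing μ, not to future x̄ values.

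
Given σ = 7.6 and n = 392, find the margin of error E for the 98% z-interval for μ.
Margin of error = 0.89

Margin of error = z* · σ/√n
= 2.326 · 7.6/√392
= 2.326 · 7.6/19.7990
= 0.89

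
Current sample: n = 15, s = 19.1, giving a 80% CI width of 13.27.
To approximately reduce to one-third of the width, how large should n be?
n ≈ 135

CI width ∝ 1/√n
To reduce width by factor 3, need √n to grow by 3 → need 3² = 9 times as many samples.

Current: n = 15, width = 13.27
New: n = 135, width ≈ 4.23

Width reduced by factor of 13.27/4.23 = 3.14.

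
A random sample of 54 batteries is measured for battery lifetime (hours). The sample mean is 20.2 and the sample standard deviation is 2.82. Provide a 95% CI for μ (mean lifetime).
(19.43, 20.97)

t-interval (σ unknown):
df = n - 1 = 53
t* = 2.006 for 95% confidence

Margin of error = t* · s/√n = 2.006 · 2.82/√54 = 0.77

CI: (19.43, 20.97)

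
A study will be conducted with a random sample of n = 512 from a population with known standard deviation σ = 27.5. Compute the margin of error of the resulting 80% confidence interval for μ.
Margin of error = 1.56

Margin of error = z* · σ/√n
= 1.282 · 27.5/√512
= 1.282 · 27.5/22.6274
= 1.56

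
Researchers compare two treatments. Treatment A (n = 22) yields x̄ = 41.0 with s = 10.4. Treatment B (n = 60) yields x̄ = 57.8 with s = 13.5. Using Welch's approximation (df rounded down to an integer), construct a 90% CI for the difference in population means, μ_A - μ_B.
(-21.53, -12.07)

Difference: x̄₁ - x̄₂ = -16.80
SE = √(s₁²/n₁ + s₂²/n₂) = √(10.4²/22 + 13.5²/60) = 2.8203
df = 48.39 → 48 (Welch–Satterthwaite, rounded down)
t* = 1.677

CI: -16.80 ± 1.677 · 2.8203 = -16.80 ± 4.73 = (-21.53, -12.07)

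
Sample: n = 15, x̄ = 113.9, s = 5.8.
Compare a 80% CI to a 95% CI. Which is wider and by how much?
95% CI is wider by 2.39

df = 14
80% CI: t* = 1.345, (111.89, 115.91), width = 2 · t* · s/√n = 4.03
95% CI: t* = 2.145, (110.69, 117.11), width = 2 · t* · s/√n = 6.42

The 95% CI is wider by 6.42 - 4.03 = 2.39.
Higher confidence requires a wider interval.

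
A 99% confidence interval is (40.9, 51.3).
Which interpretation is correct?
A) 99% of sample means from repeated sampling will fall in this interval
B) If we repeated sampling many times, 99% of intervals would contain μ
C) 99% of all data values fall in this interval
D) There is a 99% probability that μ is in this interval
B

A) Wrong — coverage applies to intervals containing μ, not to future x̄ values.
B) Correct — this is the frequentist long-run coverage interpretation.
C) Wrong — a CI is about the parameter μ, not individual data values.
D) Wrong — μ is fixed; the randomness lives in the interval, not in μ.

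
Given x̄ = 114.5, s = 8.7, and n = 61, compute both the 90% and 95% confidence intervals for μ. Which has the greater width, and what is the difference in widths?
95% CI is wider by 0.74

df = 60
90% CI: t* = 1.671, (112.64, 116.36), width = 2 · t* · s/√n = 3.72
95% CI: t* = 2.000, (112.27, 116.73), width = 2 · t* · s/√n = 4.46

The 95% CI is wider by 4.46 - 3.72 = 0.74.
Higher confidence requires a wider interval.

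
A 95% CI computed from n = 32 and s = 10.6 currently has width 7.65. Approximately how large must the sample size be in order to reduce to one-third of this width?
n ≈ 288

CI width ∝ 1/√n
To reduce width by factor 3, need √n to grow by 3 → need 3² = 9 times as many samples.

Current: n = 32, width = 7.65
New: n = 288, width ≈ 2.46

Width reduced by factor of 7.65/2.46 = 3.11.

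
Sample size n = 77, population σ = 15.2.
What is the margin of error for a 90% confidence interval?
Margin of error = 2.85

Margin of error = z* · σ/√n
= 1.645 · 15.2/√77
= 1.645 · 15.2/8.7750
= 2.85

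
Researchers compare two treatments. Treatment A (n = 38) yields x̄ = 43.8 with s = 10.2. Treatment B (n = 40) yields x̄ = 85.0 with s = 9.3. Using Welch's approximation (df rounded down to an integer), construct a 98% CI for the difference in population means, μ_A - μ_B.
(-46.46, -35.94)

Difference: x̄₁ - x̄₂ = -41.20
SE = √(s₁²/n₁ + s₂²/n₂) = √(10.2²/38 + 9.3²/40) = 2.2136
df = 74.46 → 74 (Welch–Satterthwaite, rounded down)
t* = 2.378

CI: -41.20 ± 2.378 · 2.2136 = -41.20 ± 5.26 = (-46.46, -35.94)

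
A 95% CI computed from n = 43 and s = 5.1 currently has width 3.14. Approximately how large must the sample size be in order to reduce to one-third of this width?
n ≈ 387

CI width ∝ 1/√n
To reduce width by factor 3, need √n to grow by 3 → need 3² = 9 times as many samples.

Current: n = 43, width = 3.14
New: n = 387, width ≈ 1.02

Width reduced by factor of 3.14/1.02 = 3.08.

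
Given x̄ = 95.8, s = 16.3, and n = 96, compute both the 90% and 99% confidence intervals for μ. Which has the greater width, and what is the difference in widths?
99% CI is wider by 3.22

df = 95
90% CI: t* = 1.661, (93.04, 98.56), width = 2 · t* · s/√n = 5.53
99% CI: t* = 2.629, (91.43, 100.17), width = 2 · t* · s/√n = 8.75

The 99% CI is wider by 8.75 - 5.53 = 3.22.
Higher confidence requires a wider interval.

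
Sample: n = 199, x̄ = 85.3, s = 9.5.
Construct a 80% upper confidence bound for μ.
μ ≤ 85.87

Upper bound (one-sided):
t* = 0.843 (one-sided for 80%)
Upper bound = x̄ + t* · s/√n = 85.3 + 0.843 · 9.5/√199 = 85.87

We are 80% confident that μ ≤ 85.87.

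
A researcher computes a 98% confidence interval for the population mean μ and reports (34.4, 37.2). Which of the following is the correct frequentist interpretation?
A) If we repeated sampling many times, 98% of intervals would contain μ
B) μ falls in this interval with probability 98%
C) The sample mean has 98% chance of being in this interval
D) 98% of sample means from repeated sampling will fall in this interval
A

A) Correct — this is the frequentist long-run coverage interpretation.
B) Wrong — μ is fixed; the randomness lives in the interval, not in μ.
C) Wrong — x̄ is observed and sits in the interval by construction.
D) Wrong — coverage applies to intervals containing μ, not to future x̄ values.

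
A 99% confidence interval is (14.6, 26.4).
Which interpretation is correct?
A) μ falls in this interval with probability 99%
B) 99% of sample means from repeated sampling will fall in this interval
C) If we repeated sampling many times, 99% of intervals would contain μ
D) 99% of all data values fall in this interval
C

A) Wrong — μ is fixed; the randomness lives in the interval, not in μ.
B) Wrong — coverage applies to intervals containing μ, not to future x̄ values.
C) Correct — this is the frequentist long-run coverage interpretation.
D) Wrong — a CI is about the parameter μ, not individual data values.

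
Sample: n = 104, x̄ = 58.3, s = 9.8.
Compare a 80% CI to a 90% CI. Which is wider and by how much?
90% CI is wider by 0.71

df = 103
80% CI: t* = 1.290, (57.06, 59.54), width = 2 · t* · s/√n = 2.48
90% CI: t* = 1.660, (56.70, 59.90), width = 2 · t* · s/√n = 3.19

The 90% CI is wider by 3.19 - 2.48 = 0.71.
Higher confidence requires a wider interval.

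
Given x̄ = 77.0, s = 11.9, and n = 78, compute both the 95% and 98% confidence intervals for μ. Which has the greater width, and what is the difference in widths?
98% CI is wider by 1.03

df = 77
95% CI: t* = 1.991, (74.32, 79.68), width = 2 · t* · s/√n = 5.37
98% CI: t* = 2.376, (73.80, 80.20), width = 2 · t* · s/√n = 6.40

The 98% CI is wider by 6.40 - 5.37 = 1.03.
Higher confidence requires a wider interval.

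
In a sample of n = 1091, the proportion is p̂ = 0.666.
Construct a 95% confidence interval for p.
(0.638, 0.694)

Proportion CI:
SE = √(p̂(1-p̂)/n) = √(0.666 · 0.334 / 1091) = 0.01428

z* = 1.960
Margin = z* · SE = 1.960 · 0.01428 = 0.0280

CI: 0.666 ± 0.0280 = (0.638, 0.694)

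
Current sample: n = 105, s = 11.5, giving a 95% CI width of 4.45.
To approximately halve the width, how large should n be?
n ≈ 420

CI width ∝ 1/√n
To reduce width by factor 2, need √n to grow by 2 → need 2² = 4 times as many samples.

Current: n = 105, width = 4.45
New: n = 420, width ≈ 2.21

Width reduced by factor of 4.45/2.21 = 2.01.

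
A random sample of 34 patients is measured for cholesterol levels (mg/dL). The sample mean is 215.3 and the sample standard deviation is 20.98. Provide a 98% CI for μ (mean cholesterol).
(206.50, 224.10)

t-interval (σ unknown):
df = n - 1 = 33
t* = 2.445 for 98% confidence

Margin of error = t* · s/√n = 2.445 · 20.98/√34 = 8.80

CI: (206.50, 224.10)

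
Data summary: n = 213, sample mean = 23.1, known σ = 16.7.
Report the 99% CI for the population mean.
(20.15, 26.05)

z-interval (σ known):
z* = 2.576 for 99% confidence

Margin of error = z* · σ/√n = 2.576 · 16.7/√213 = 2.95

CI: (23.1 - 2.95, 23.1 + 2.95) = (20.15, 26.05)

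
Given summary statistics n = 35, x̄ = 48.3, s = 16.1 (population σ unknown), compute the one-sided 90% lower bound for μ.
μ ≥ 44.74

Lower bound (one-sided):
t* = 1.307 (one-sided for 90%)
Lower bound = x̄ - t* · s/√n = 48.3 - 1.307 · 16.1/√35 = 44.74

We are 90% confident that μ ≥ 44.74.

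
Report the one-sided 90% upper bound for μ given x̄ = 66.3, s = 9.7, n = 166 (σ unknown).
μ ≤ 67.27

Upper bound (one-sided):
t* = 1.287 (one-sided for 90%)
Upper bound = x̄ + t* · s/√n = 66.3 + 1.287 · 9.7/√166 = 67.27

We are 90% confident that μ ≤ 67.27.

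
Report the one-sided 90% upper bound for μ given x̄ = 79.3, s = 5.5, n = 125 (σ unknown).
μ ≤ 79.93

Upper bound (one-sided):
t* = 1.288 (one-sided for 90%)
Upper bound = x̄ + t* · s/√n = 79.3 + 1.288 · 5.5/√125 = 79.93

We are 90% confident that μ ≤ 79.93.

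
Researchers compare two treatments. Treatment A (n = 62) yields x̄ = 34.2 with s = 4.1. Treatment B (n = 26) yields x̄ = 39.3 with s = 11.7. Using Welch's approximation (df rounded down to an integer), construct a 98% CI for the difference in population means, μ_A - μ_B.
(-10.92, 0.72)

Difference: x̄₁ - x̄₂ = -5.10
SE = √(s₁²/n₁ + s₂²/n₂) = √(4.1²/62 + 11.7²/26) = 2.3529
df = 27.61 → 27 (Welch–Satterthwaite, rounded down)
t* = 2.473

CI: -5.10 ± 2.473 · 2.3529 = -5.10 ± 5.82 = (-10.92, 0.72)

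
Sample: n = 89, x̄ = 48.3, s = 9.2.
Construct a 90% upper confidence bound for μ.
μ ≤ 49.56

Upper bound (one-sided):
t* = 1.291 (one-sided for 90%)
Upper bound = x̄ + t* · s/√n = 48.3 + 1.291 · 9.2/√89 = 49.56

We are 90% confident that μ ≤ 49.56.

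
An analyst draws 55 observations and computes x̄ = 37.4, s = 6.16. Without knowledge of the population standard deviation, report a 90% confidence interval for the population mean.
(36.01, 38.79)

t-interval (σ unknown):
df = n - 1 = 54
t* = 1.674 for 90% confidence

Margin of error = t* · s/√n = 1.674 · 6.16/√55 = 1.39

CI: (36.01, 38.79)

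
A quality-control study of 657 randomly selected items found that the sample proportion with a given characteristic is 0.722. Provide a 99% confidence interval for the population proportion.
(0.677, 0.767)

Proportion CI:
SE = √(p̂(1-p̂)/n) = √(0.722 · 0.278 / 657) = 0.01748

z* = 2.576
Margin = z* · SE = 2.576 · 0.01748 = 0.0450

CI: 0.722 ± 0.0450 = (0.677, 0.767)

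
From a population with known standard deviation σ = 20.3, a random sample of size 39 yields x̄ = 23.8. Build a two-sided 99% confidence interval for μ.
(15.43, 32.17)

z-interval (σ known):
z* = 2.576 for 99% confidence

Margin of error = z* · σ/√n = 2.576 · 20.3/√39 = 8.37

CI: (23.8 - 8.37, 23.8 + 8.37) = (15.43, 32.17)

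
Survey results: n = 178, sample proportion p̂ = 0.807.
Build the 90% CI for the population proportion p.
(0.758, 0.856)

Proportion CI:
SE = √(p̂(1-p̂)/n) = √(0.807 · 0.193 / 178) = 0.02958

z* = 1.645
Margin = z* · SE = 1.645 · 0.02958 = 0.0487

CI: 0.807 ± 0.0487 = (0.758, 0.856)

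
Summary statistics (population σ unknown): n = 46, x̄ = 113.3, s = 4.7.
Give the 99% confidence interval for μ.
(111.44, 115.16)

t-interval (σ unknown):
df = n - 1 = 45
t* = 2.690 for 99% confidence

Margin of error = t* · s/√n = 2.690 · 4.7/√46 = 1.86

CI: (111.44, 115.16)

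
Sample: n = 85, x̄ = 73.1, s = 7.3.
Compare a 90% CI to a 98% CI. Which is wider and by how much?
98% CI is wider by 1.13

df = 84
90% CI: t* = 1.663, (71.78, 74.42), width = 2 · t* · s/√n = 2.63
98% CI: t* = 2.372, (71.22, 74.98), width = 2 · t* · s/√n = 3.76

The 98% CI is wider by 3.76 - 2.63 = 1.13.
Higher confidence requires a wider interval.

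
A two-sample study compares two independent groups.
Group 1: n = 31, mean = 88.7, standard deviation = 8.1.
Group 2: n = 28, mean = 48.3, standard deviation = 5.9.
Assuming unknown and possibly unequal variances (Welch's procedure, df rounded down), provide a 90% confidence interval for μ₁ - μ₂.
(37.33, 43.47)

Difference: x̄₁ - x̄₂ = 40.40
SE = √(s₁²/n₁ + s₂²/n₂) = √(8.1²/31 + 5.9²/28) = 1.8329
df = 54.65 → 54 (Welch–Satterthwaite, rounded down)
t* = 1.674

CI: 40.40 ± 1.674 · 1.8329 = 40.40 ± 3.07 = (37.33, 43.47)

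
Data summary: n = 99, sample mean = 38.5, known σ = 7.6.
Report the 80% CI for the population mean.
(37.52, 39.48)

z-interval (σ known):
z* = 1.282 for 80% confidence

Margin of error = z* · σ/√n = 1.282 · 7.6/√99 = 0.98

CI: (38.5 - 0.98, 38.5 + 0.98) = (37.52, 39.48)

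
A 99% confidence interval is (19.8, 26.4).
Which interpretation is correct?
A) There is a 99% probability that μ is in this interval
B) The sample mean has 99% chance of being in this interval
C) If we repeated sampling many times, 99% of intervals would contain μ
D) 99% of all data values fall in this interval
C

A) Wrong — μ is fixed; the randomness lives in the interval, not in μ.
B) Wrong — x̄ is observed and sits in the interval by construction.
C) Correct — this is the frequentist long-run coverage interpretation.
D) Wrong — a CI is about the parameter μ, not individual data values.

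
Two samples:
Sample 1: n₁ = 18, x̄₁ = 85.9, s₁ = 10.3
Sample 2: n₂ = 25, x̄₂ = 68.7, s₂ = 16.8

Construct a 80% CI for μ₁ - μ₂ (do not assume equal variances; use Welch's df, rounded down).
(11.80, 22.60)

Difference: x̄₁ - x̄₂ = 17.20
SE = √(s₁²/n₁ + s₂²/n₂) = √(10.3²/18 + 16.8²/25) = 4.1453
df = 40.15 → 40 (Welch–Satterthwaite, rounded down)
t* = 1.303

CI: 17.20 ± 1.303 · 4.1453 = 17.20 ± 5.40 = (11.80, 22.60)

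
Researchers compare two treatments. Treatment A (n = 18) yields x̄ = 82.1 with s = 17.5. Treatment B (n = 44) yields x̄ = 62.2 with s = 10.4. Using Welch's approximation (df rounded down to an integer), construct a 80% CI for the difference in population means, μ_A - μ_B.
(14.07, 25.73)

Difference: x̄₁ - x̄₂ = 19.90
SE = √(s₁²/n₁ + s₂²/n₂) = √(17.5²/18 + 10.4²/44) = 4.4127
df = 22.08 → 22 (Welch–Satterthwaite, rounded down)
t* = 1.321

CI: 19.90 ± 1.321 · 4.4127 = 19.90 ± 5.83 = (14.07, 25.73)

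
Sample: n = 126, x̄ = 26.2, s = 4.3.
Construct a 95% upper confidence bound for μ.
μ ≤ 26.83

Upper bound (one-sided):
t* = 1.657 (one-sided for 95%)
Upper bound = x̄ + t* · s/√n = 26.2 + 1.657 · 4.3/√126 = 26.83

We are 95% confident that μ ≤ 26.83.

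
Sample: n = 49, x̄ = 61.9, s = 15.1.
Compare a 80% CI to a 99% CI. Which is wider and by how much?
99% CI is wider by 5.97

df = 48
80% CI: t* = 1.299, (59.10, 64.70), width = 2 · t* · s/√n = 5.60
99% CI: t* = 2.682, (56.11, 67.69), width = 2 · t* · s/√n = 11.57

The 99% CI is wider by 11.57 - 5.60 = 5.97.
Higher confidence requires a wider interval.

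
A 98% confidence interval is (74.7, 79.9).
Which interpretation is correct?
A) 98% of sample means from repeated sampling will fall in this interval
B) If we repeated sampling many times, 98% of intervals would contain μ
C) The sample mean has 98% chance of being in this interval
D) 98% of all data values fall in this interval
B

A) Wrong — coverage applies to intervals containing μ, not to future x̄ values.
B) Correct — this is the frequentist long-run coverage interpretation.
C) Wrong — x̄ is observed and sits in the interval by construction.
D) Wrong — a CI is about the parameter μ, not individual data values.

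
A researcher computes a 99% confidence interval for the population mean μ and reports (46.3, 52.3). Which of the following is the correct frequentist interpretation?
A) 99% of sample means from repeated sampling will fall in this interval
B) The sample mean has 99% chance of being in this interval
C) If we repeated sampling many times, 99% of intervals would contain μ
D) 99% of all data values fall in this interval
C

A) Wrong — coverage applies to intervals containing μ, not to future x̄ values.
B) Wrong — x̄ is observed and sits in the interval by construction.
C) Correct — this is the frequentist long-run coverage interpretation.
D) Wrong — a CI is about the parameter μ, not individual data values.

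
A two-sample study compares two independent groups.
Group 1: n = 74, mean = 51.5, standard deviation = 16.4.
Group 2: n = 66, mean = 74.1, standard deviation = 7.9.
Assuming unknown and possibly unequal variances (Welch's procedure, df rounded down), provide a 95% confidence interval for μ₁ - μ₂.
(-26.84, -18.36)

Difference: x̄₁ - x̄₂ = -22.60
SE = √(s₁²/n₁ + s₂²/n₂) = √(16.4²/74 + 7.9²/66) = 2.1401
df = 107.74 → 107 (Welch–Satterthwaite, rounded down)
t* = 1.982

CI: -22.60 ± 1.982 · 2.1401 = -22.60 ± 4.24 = (-26.84, -18.36)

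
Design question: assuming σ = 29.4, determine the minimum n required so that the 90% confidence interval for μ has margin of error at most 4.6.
n ≥ 111

For margin E ≤ 4.6:
n ≥ (z* · σ / E)²
n ≥ (1.645 · 29.4 / 4.6)²
n ≥ 110.54

Minimum n = 111 (rounding up)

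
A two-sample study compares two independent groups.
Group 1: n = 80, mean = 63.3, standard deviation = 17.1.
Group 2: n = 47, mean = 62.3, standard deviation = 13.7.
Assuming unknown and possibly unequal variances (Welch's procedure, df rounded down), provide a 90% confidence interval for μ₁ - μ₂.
(-3.59, 5.59)

Difference: x̄₁ - x̄₂ = 1.00
SE = √(s₁²/n₁ + s₂²/n₂) = √(17.1²/80 + 13.7²/47) = 2.7656
df = 113.42 → 113 (Welch–Satterthwaite, rounded down)
t* = 1.658

CI: 1.00 ± 1.658 · 2.7656 = 1.00 ± 4.59 = (-3.59, 5.59)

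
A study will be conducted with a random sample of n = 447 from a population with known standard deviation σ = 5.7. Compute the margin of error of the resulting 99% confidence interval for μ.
Margin of error = 0.69

Margin of error = z* · σ/√n
= 2.576 · 5.7/√447
= 2.576 · 5.7/21.1424
= 0.69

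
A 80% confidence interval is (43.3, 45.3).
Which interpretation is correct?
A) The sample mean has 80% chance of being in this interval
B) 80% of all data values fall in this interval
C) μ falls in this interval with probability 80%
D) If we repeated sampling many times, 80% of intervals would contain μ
D

A) Wrong — x̄ is observed and sits in the interval by construction.
B) Wrong — a CI is about the parameter μ, not individual data values.
C) Wrong — μ is fixed; the randomness lives in the interval, not in μ.
D) Correct — this is the frequentist long-run coverage interpretation.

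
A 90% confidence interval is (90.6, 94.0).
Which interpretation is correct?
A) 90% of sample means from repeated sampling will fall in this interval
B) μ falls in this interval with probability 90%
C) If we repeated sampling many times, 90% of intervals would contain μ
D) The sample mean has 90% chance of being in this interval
C

A) Wrong — coverage applies to intervals containing μ, not to future x̄ values.
B) Wrong — μ is fixed; the randomness lives in the interval, not in μ.
C) Correct — this is the frequentist long-run coverage interpretation.
D) Wrong — x̄ is observed and sits in the interval by construction.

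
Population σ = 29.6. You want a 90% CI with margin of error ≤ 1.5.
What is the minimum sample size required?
n ≥ 1054

For margin E ≤ 1.5:
n ≥ (z* · σ / E)²
n ≥ (1.645 · 29.6 / 1.5)²
n ≥ 1053.74

Minimum n = 1054 (rounding up)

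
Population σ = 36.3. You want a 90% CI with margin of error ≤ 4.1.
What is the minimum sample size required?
n ≥ 213

For margin E ≤ 4.1:
n ≥ (z* · σ / E)²
n ≥ (1.645 · 36.3 / 4.1)²
n ≥ 212.12

Minimum n = 213 (rounding up)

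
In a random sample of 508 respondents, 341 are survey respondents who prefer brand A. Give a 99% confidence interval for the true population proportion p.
(0.618, 0.725)

Proportion CI:
p̂ = 341/508 = 0.67126
SE = √(p̂(1-p̂)/n) = √(0.67126 · 0.32874 / 508) = 0.02084

z* = 2.576
Margin = z* · SE = 2.576 · 0.02084 = 0.0537

CI: 0.67126 ± 0.0537 = (0.618, 0.725)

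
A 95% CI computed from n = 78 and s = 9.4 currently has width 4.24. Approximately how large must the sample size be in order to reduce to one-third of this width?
n ≈ 702

CI width ∝ 1/√n
To reduce width by factor 3, need √n to grow by 3 → need 3² = 9 times as many samples.

Current: n = 78, width = 4.24
New: n = 702, width ≈ 1.39

Width reduced by factor of 4.24/1.39 = 3.05.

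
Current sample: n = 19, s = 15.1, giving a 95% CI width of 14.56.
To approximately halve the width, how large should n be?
n ≈ 76

CI width ∝ 1/√n
To reduce width by factor 2, need √n to grow by 2 → need 2² = 4 times as many samples.

Current: n = 19, width = 14.56
New: n = 76, width ≈ 6.90

Width reduced by factor of 14.56/6.90 = 2.11.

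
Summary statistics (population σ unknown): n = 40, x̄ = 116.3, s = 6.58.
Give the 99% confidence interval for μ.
(113.48, 119.12)

t-interval (σ unknown):
df = n - 1 = 39
t* = 2.708 for 99% confidence

Margin of error = t* · s/√n = 2.708 · 6.58/√40 = 2.82

CI: (113.48, 119.12)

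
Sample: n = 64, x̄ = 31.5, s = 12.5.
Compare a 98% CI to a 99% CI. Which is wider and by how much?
99% CI is wider by 0.84

df = 63
98% CI: t* = 2.387, (27.77, 35.23), width = 2 · t* · s/√n = 7.46
99% CI: t* = 2.656, (27.35, 35.65), width = 2 · t* · s/√n = 8.30

The 99% CI is wider by 8.30 - 7.46 = 0.84.
Higher confidence requires a wider interval.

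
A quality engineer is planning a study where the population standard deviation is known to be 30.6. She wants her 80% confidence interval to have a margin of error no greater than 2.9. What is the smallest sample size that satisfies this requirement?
n ≥ 183

For margin E ≤ 2.9:
n ≥ (z* · σ / E)²
n ≥ (1.282 · 30.6 / 2.9)²
n ≥ 182.99

Minimum n = 183 (rounding up)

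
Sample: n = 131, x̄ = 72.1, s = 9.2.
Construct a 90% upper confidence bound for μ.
μ ≤ 73.14

Upper bound (one-sided):
t* = 1.288 (one-sided for 90%)
Upper bound = x̄ + t* · s/√n = 72.1 + 1.288 · 9.2/√131 = 73.14

We are 90% confident that μ ≤ 73.14.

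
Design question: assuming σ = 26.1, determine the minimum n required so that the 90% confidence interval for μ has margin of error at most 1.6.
n ≥ 721

For margin E ≤ 1.6:
n ≥ (z* · σ / E)²
n ≥ (1.645 · 26.1 / 1.6)²
n ≥ 720.07

Minimum n = 721 (rounding up)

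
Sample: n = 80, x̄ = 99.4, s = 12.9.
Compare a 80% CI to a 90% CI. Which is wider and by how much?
90% CI is wider by 1.07

df = 79
80% CI: t* = 1.292, (97.54, 101.26), width = 2 · t* · s/√n = 3.73
90% CI: t* = 1.664, (97.00, 101.80), width = 2 · t* · s/√n = 4.80

The 90% CI is wider by 4.80 - 3.73 = 1.07.
Higher confidence requires a wider interval.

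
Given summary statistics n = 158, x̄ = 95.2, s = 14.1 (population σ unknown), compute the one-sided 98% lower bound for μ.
μ ≥ 92.88

Lower bound (one-sided):
t* = 2.071 (one-sided for 98%)
Lower bound = x̄ - t* · s/√n = 95.2 - 2.071 · 14.1/√158 = 92.88

We are 98% confident that μ ≥ 92.88.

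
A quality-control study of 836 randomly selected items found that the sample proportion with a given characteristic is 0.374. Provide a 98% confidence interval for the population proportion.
(0.335, 0.413)

Proportion CI:
SE = √(p̂(1-p̂)/n) = √(0.374 · 0.626 / 836) = 0.01673

z* = 2.326
Margin = z* · SE = 2.326 · 0.01673 = 0.0389

CI: 0.374 ± 0.0389 = (0.335, 0.413)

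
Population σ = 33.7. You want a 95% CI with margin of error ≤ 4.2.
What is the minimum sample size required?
n ≥ 248

For margin E ≤ 4.2:
n ≥ (z* · σ / E)²
n ≥ (1.960 · 33.7 / 4.2)²
n ≥ 247.33

Minimum n = 248 (rounding up)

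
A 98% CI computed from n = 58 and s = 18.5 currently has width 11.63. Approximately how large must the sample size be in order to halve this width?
n ≈ 232

CI width ∝ 1/√n
To reduce width by factor 2, need √n to grow by 2 → need 2² = 4 times as many samples.

Current: n = 58, width = 11.63
New: n = 232, width ≈ 5.69

Width reduced by factor of 11.63/5.69 = 2.04.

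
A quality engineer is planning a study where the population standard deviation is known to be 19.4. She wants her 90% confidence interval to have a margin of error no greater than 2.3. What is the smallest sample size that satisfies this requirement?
n ≥ 193

For margin E ≤ 2.3:
n ≥ (z* · σ / E)²
n ≥ (1.645 · 19.4 / 2.3)²
n ≥ 192.52

Minimum n = 193 (rounding up)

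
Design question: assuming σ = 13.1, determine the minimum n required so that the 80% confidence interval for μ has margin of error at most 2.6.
n ≥ 42

For margin E ≤ 2.6:
n ≥ (z* · σ / E)²
n ≥ (1.282 · 13.1 / 2.6)²
n ≥ 41.72

Minimum n = 42 (rounding up)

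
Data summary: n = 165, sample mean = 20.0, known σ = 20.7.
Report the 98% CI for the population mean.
(16.25, 23.75)

z-interval (σ known):
z* = 2.326 for 98% confidence

Margin of error = z* · σ/√n = 2.326 · 20.7/√165 = 3.75

CI: (20.0 - 3.75, 20.0 + 3.75) = (16.25, 23.75)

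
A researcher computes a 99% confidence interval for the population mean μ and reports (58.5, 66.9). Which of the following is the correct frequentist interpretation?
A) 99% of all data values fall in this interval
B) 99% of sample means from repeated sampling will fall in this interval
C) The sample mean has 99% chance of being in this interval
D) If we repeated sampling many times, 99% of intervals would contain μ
D

A) Wrong — a CI is about the parameter μ, not individual data values.
B) Wrong — coverage applies to intervals containing μ, not to future x̄ values.
C) Wrong — x̄ is observed and sits in the interval by construction.
D) Correct — this is the frequentist long-run coverage interpretation.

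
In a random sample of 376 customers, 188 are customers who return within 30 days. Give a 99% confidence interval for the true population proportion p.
(0.434, 0.566)

Proportion CI:
p̂ = 188/376 = 0.50000
SE = √(p̂(1-p̂)/n) = √(0.50000 · 0.50000 / 376) = 0.02579

z* = 2.576
Margin = z* · SE = 2.576 · 0.02579 = 0.0664

CI: 0.50000 ± 0.0664 = (0.434, 0.566)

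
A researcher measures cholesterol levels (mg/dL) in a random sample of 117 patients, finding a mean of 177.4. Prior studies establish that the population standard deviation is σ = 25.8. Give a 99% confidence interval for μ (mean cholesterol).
(171.26, 183.54)

z-interval (σ known):
z* = 2.576 for 99% confidence

Margin of error = z* · σ/√n = 2.576 · 25.8/√117 = 6.14

CI: (177.4 - 6.14, 177.4 + 6.14) = (171.26, 183.54)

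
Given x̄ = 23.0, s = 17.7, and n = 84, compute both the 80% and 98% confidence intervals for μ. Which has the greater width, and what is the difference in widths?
98% CI is wider by 4.17

df = 83
80% CI: t* = 1.292, (20.50, 25.50), width = 2 · t* · s/√n = 4.99
98% CI: t* = 2.372, (18.42, 27.58), width = 2 · t* · s/√n = 9.16

The 98% CI is wider by 9.16 - 4.99 = 4.17.
Higher confidence requires a wider interval.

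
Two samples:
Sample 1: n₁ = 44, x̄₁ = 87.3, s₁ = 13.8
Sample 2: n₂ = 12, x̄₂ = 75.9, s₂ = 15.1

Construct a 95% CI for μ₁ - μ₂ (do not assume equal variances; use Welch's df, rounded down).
(1.16, 21.64)

Difference: x̄₁ - x̄₂ = 11.40
SE = √(s₁²/n₁ + s₂²/n₂) = √(13.8²/44 + 15.1²/12) = 4.8300
df = 16.36 → 16 (Welch–Satterthwaite, rounded down)
t* = 2.120

CI: 11.40 ± 2.120 · 4.8300 = 11.40 ± 10.24 = (1.16, 21.64)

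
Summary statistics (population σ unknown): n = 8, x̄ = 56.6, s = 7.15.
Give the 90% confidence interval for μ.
(51.81, 61.39)

t-interval (σ unknown):
df = n - 1 = 7
t* = 1.895 for 90% confidence

Margin of error = t* · s/√n = 1.895 · 7.15/√8 = 4.79

CI: (51.81, 61.39)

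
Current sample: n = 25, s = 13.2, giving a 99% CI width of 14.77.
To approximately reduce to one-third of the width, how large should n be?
n ≈ 225

CI width ∝ 1/√n
To reduce width by factor 3, need √n to grow by 3 → need 3² = 9 times as many samples.

Current: n = 25, width = 14.77
New: n = 225, width ≈ 4.57

Width reduced by factor of 14.77/4.57 = 3.23.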